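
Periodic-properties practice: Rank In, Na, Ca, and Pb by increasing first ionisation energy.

Na, In, Ca, Pb

Na is in period 3, group 1; Ca is in period 4, group 2; In is in period 5, group 13; Pb is in period 6, group 14.
IE₁ increases left→right with effective nuclear charge and decreases top→bottom as the valence shell moves farther out.
These sit on a diagonal, where the across-period and down-group effects partly cancel.
In > Na: the two effects oppose for this pair; the across-period effect wins (558 vs 496 kJ/mol).
Ca > In: the two effects oppose for this pair; the down-group effect wins (590 vs 558 kJ/mol).
Pb > Ca: period and group pull opposite ways; the across-period shift dominates (716 vs 590 kJ/mol).
For reference (kJ/mol): Na 496, Ca 590, In 558, Pb 716.
So from lowest to highest: Na < In < Ca < Pb.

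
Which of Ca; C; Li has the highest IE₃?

After 2 electrons have been removed, what remains? Ca²⁺ is the bare [Ar] core; C²⁺ still has 2 valence electrons; Li²⁺ is already 1 electron into the core.
Breaking into a closed-shell core is much more expensive than removing a leftover valence electron — Ca and Li have the largest IE_3 here.
Approximate IE_3 values (kJ/mol): Ca 4912, C 4620, Li 11815.
Hence IE_3: C < Ca < Li.

Li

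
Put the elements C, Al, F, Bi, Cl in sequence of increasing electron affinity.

Al < Bi < C < F < Cl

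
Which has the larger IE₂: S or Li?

Li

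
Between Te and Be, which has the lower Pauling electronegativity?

Be

Electronegativity increases across a period and decreases down a group, tracking effective nuclear charge and atomic size.
Neither a single period nor a single group — weigh both effects.
Te > Be: period and group pull opposite ways; the across-period shift dominates (2.10 vs 1.57).
Approximate values (Pauling): Be 1.57, Te 2.10.
So Be has the lower Pauling electronegativity (Be < Te).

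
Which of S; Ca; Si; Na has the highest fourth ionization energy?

IE_4 is the cost of taking one more electron from the +3 cation: S³⁺ still has 3 valence electrons; Ca³⁺ is already 1 electron into the core; Si³⁺ still has 1 valence electron; Na³⁺ is already 2 electrons into the core.
Breaking into a closed-shell core is much more expensive than removing a leftover valence electron — Ca and Na have the largest IE_4 here.
Valence configurations: S³⁺ [Ne]3s²3p¹, Si³⁺ [Ne]3s¹.
The numbers (kJ/mol): S 4556, Ca 6491, Si 4356, Na 9543.
Hence IE_4: Si < S < Ca < Na.

Na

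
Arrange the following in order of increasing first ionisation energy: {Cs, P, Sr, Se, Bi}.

P is in period 3, group 15; Se is in period 4, group 16; Sr is in period 5, group 2; Cs is in period 6, group 1; Bi is in period 6, group 15.
First ionization energy rises across a period (greater Z_eff holds electrons more tightly) and falls down a group (valence electrons are farther from the nucleus).
These span different periods and groups, so the two trends combine.
Sr > Cs: relative to Cs, both the across-period and down-group shifts push Sr's first ionization energy up.
Bi > Sr: the two effects oppose for this pair; the across-period effect wins (703 vs 550 kJ/mol).
Se > Bi: both effects reinforce here, so Se is clearly the higher of the two.
P > Se: the two effects oppose for this pair; the down-group effect wins (1012 vs 941 kJ/mol).
Approximate values (kJ/mol): P 1012, Se 941, Sr 550, Cs 376, Bi 703.
So from lowest to highest: Cs < Sr < Bi < Se < P.

Cs, Sr, Bi, Se, P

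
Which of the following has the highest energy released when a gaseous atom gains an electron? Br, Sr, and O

Br

O is in period 2, group 16; Br is in period 4, group 17; Sr is in period 5, group 2.
Electron affinity generally becomes more exothermic across a period toward the halogens and less exothermic down a group.
Neither a single period nor a single group — weigh both effects.
O > Sr: relative to Sr, both the across-period and down-group shifts push O's electron affinity up.
Br > O: period and group pull opposite ways; the across-period shift dominates (325 vs 141 kJ/mol).
For reference (kJ/mol): O 141, Br 325, Sr 5.
The highest energy released when a gaseous atom gains an electron among these belongs to Br.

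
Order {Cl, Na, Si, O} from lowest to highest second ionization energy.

Consider each +1 ion: Cl⁺ still has 6 valence electrons; Na⁺ is the bare [Ne] core; Si⁺ still has 3 valence electrons; O⁺ still has 5 valence electrons.
Core electrons are held far more tightly than valence electrons, so Na tops the IE_2 order.
Valence configurations: Cl⁺ [Ne]3s²3p⁴, Si⁺ [Ne]3s²3p¹, O⁺ [He]2s²2p³.
The numbers (kJ/mol): Cl 2298, Na 4562, Si 1577, O 3388.
Overall IE_2 order: Si < Cl < O < Na.

Si < Cl < O < Na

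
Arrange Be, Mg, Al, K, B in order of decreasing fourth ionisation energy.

B > Be > Al > Mg > K

IE_4 is the cost of taking one more electron from the +3 cation: Be³⁺ is already 1 electron into the core; Mg³⁺ is already 1 electron into the core; Al³⁺ is the bare [Ne] core; K³⁺ is already 2 electrons into the core; B³⁺ is the bare [He] core.
All of these are removing an electron from a noble-gas core or deeper; the smaller core (lower principal quantum number) is held far more tightly, and within a period the higher nuclear charge binds the same core more tightly.
Approximate IE_4 values (kJ/mol): Be 21007, Mg 10543, Al 11577, K 5877, B 25026.
Overall IE_4 order: K < Mg < Al < Be < B.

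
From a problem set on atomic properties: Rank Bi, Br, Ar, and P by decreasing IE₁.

P is in period 3, group 15; Ar is in period 3, group 18; Br is in period 4, group 17; Bi is in period 6, group 15.
Across a period the outer electron is held more tightly (higher IE₁); down a group it sits in a higher shell, more shielded, and comes off more easily.
These span different periods and groups, so the two trends combine.
P > Bi: P sits above Bi in group 15, so the down-group effect alone puts P higher.
Br > P: period and group pull opposite ways; the across-period shift dominates (1140 vs 1012 kJ/mol).
Ar > Br: both effects reinforce here, so Ar is clearly the higher of the two.
Approximate values (kJ/mol): P 1012, Ar 1521, Br 1140, Bi 703.
So from highest to lowest: Ar > Br > P > Bi.

Ar > Br > P > Bi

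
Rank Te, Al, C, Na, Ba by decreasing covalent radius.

C is in period 2, group 14; Na is in period 3, group 1; Al is in period 3, group 13; Te is in period 5, group 16; Ba is in period 6, group 2.
Moving right in a period, electrons are added to the same shell under a stronger nuclear pull, so atoms get smaller; moving down, a new shell is opened and atoms get larger.
Neither a single period nor a single group — weigh both effects.
Al > C: relative to C, both the across-period and down-group shifts push Al's atomic radius up.
Te > Al: the two effects oppose for this pair; the down-group effect wins (136 vs 126 pm).
Na > Te: the two effects oppose for this pair; the across-period effect wins (155 vs 136 pm).
Ba > Na: the two effects oppose for this pair; the down-group effect wins (196 vs 155 pm).
Tabulated atomic radius (pm): C 75, Na 155, Al 126, Te 136, Ba 196.
So from largest to smallest: Ba > Na > Te > Al > C.

Ba > Na > Te > Al > C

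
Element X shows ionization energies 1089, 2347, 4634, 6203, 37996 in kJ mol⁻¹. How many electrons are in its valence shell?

Look for the largest jump between consecutive ionization energies: IE5/IE4 ≈ 6.1, far larger than any earlier ratio.
That jump marks the point where a core electron is being removed. So the atom has 4 valence electrons.

4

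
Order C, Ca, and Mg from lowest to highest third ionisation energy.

C, Ca, Mg

IE_3 is the cost of taking one more electron from the +2 cation: C²⁺ still has 2 valence electrons; Ca²⁺ is the bare [Ar] core; Mg²⁺ is the bare [Ne] core.
Core electrons are held far more tightly than valence electrons, so Ca and Mg top the IE_3 order.
Tabulated IE_3 (kJ/mol): C 4620, Ca 4912, Mg 7733.
Hence IE_3: C < Ca < Mg.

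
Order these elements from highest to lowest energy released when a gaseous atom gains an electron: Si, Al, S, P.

Al is in period 3, group 13; Si is in period 3, group 14; P is in period 3, group 15; S is in period 3, group 16.
Electron affinity generally becomes more exothermic across a period toward the halogens and less exothermic down a group.
All lie in period 3; the across-period trend (electron affinity increases left to right) applies, with the exception below.
Note the exception: Si has a higher electron affinity than P, contrary to the simple trend — adding an electron to P's half-filled 3p³ is unfavourable, so Si (3p²) has the more exothermic EA.
Tabulated electron affinity (kJ/mol): Al 42, Si 134, P 72, S 200.
So from highest to lowest: S > Si > P > Al.

S > Si > P > Al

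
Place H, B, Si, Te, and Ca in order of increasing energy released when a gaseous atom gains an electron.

H is in period 1, group 1; B is in period 2, group 13; Si is in period 3, group 14; Ca is in period 4, group 2; Te is in period 5, group 16.
Electron affinity generally becomes more exothermic across a period toward the halogens and less exothermic down a group.
Neither a single period nor a single group — weigh both effects.
B > Ca: both effects reinforce here, so B is clearly the higher of the two.
H > B: the two effects oppose for this pair; the down-group effect wins (73 vs 27 kJ/mol).
Si > H: period and group pull opposite ways; the across-period shift dominates (134 vs 73 kJ/mol).
Te > Si: period and group pull opposite ways; the across-period shift dominates (190 vs 134 kJ/mol).
For reference (kJ/mol): H 73, B 27, Si 134, Ca 2, Te 190.
So from lowest to highest: Ca < B < H < Si < Te.

Ca < B < H < Si < Te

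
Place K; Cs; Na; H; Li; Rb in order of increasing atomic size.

Atomic radius shrinks across a period as nuclear charge pulls the same shell inward, and grows down a group as new shells are added.
All are in group 1, so atomic radius increases down the group.
So from smallest to largest: H < Li < Na < K < Rb < Cs.

H < Li < Na < K < Rb < Cs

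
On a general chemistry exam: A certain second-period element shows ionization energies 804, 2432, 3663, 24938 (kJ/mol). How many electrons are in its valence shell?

Look for the largest jump between consecutive ionization energies: IE4/IE3 ≈ 6.8, far larger than any earlier ratio.
That jump marks the point where a core electron is being removed. So the atom has 3 valence electrons.

3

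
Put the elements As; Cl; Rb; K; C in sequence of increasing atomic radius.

C < Cl < As < K < Rb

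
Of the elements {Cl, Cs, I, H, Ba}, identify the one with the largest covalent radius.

Cs

H is in period 1, group 1; Cl is in period 3, group 17; I is in period 5, group 17; Cs is in period 6, group 1; Ba is in period 6, group 2.
Across a period the added protons contract the valence shell; down a group each new principal shell makes the atom larger.
These span different periods and groups, so the two trends combine.
Cl > H: the two effects oppose for this pair; the down-group effect wins (99 vs 32 pm).
I > Cl: I sits below Cl in group 17, so the down-group effect alone puts I larger.
Ba > I: relative to I, both the across-period and down-group shifts push Ba's atomic radius up.
Cs > Ba: both are in period 6; the period trend gives Cs the larger value.
For reference (pm): H 32, Cl 99, I 133, Cs 232, Ba 196.
The largest covalent radius among these belongs to Cs.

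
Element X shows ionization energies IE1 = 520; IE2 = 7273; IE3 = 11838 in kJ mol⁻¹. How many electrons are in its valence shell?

1

Look for the largest jump between consecutive ionization energies: IE2/IE1 ≈ 14.0, far larger than any earlier ratio.
That jump marks the point where a core electron is being removed. So the atom has 1 valence electron.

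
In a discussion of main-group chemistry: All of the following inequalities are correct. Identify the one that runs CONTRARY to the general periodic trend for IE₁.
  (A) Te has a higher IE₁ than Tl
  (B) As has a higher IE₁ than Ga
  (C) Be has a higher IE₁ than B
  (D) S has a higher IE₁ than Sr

(C)

The general trend: IE₁ increases across a period and decreases down a group.
(A) Te (period 5, group 16) vs Tl (period 6, group 13): the stated order agrees with the simple trend.
(B) As (period 4, group 15) vs Ga (period 4, group 13): the stated order agrees with the simple trend.
(C) Be (period 2, group 2) vs B (period 2, group 13): the stated order contradicts the simple trend.
(D) S (period 3, group 16) vs Sr (period 5, group 2): the stated order agrees with the simple trend.
The exception is (C): removing B's lone 2p electron is easier than breaking Be's filled 2s².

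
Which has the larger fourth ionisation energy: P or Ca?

Ca

IE_4 is the cost of taking one more electron from the +3 cation: P³⁺ still has 2 valence electrons; Ca³⁺ is already 1 electron into the core.
Core electrons are held far more tightly than valence electrons, so Ca tops the IE_4 order.
The numbers (kJ/mol): P 4964, Ca 6491.
Hence IE_4: P < Ca.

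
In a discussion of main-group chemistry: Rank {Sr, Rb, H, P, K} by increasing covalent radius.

H < P < Sr < K < Rb

Moving right in a period, electrons are added to the same shell under a stronger nuclear pull, so atoms get smaller; moving down, a new shell is opened and atoms get larger.
Neither a single period nor a single group — weigh both effects.
P > H: the two effects oppose for this pair; the down-group effect wins (111 vs 32 pm).
Sr > P: both effects reinforce here, so Sr is clearly the larger of the two.
K > Sr: period and group pull opposite ways; the across-period shift dominates (196 vs 185 pm).
Rb > K: Rb sits below K in group 1, so the down-group effect alone puts Rb larger.
For reference (pm): H 32, P 111, K 196, Rb 210, Sr 185.
So from smallest to largest: H < P < Sr < K < Rb.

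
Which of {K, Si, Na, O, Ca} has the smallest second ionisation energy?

After 1 electron has been removed, what remains? K⁺ is the bare [Ar] core; Si⁺ still has 3 valence electrons; Na⁺ is the bare [Ne] core; O⁺ still has 5 valence electrons; Ca⁺ still has 1 valence electron.
Usually core removal costs more than valence removal, but here the competition is close: a tightly held n=2 valence electron can cost more to remove than an n=3 core electron, so the actual values have to decide it.
Valence configurations: Si⁺ [Ne]3s²3p¹, O⁺ [He]2s²2p³, Ca⁺ [Ar]4s¹.
Tabulated IE_2 (kJ/mol): K 3052, Si 1577, Na 4562, O 3388, Ca 1145.
So the second ionization energies run Ca < Si < K < O < Na.

Ca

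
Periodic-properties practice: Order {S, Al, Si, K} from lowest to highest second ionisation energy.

Consider each +1 ion: S⁺ still has 5 valence electrons; Al⁺ still has 2 valence electrons; Si⁺ still has 3 valence electrons; K⁺ is the bare [Ar] core.
Breaking into a closed-shell core is much more expensive than removing a leftover valence electron — K has the largest IE_2 here.
Valence configurations: S⁺ [Ne]3s²3p³, Al⁺ [Ne]3s², Si⁺ [Ne]3s²3p¹.
Si⁺ loses a lone 3p electron whereas Al⁺ must break into a filled 3s² pair, so IE_2(Al) > IE_2(Si) even though Si has the higher nuclear charge.
Approximate IE_2 values (kJ/mol): S 2252, Al 1817, Si 1577, K 3052.
Hence IE_2: Si < Al < S < K.

Si, Al, S, K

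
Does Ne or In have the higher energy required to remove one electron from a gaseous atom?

First ionization energy rises across a period (greater Z_eff holds electrons more tightly) and falls down a group (valence electrons are farther from the nucleus).
These span different periods and groups, so the two trends combine.
Ne > In: relative to In, both the across-period and down-group shifts push Ne's first ionization energy up.
For reference (kJ/mol): Ne 2081, In 558.
So Ne has the higher energy required to remove one electron from a gaseous atom (Ne > In).

Ne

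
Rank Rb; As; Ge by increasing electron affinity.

Ge is in period 4, group 14; As is in period 4, group 15; Rb is in period 5, group 1.
Adding an electron releases more energy for atoms nearer the top right (short of the noble gases).
Neither a single period nor a single group — weigh both effects.
As > Rb: relative to Rb, both the across-period and down-group shifts push As's electron affinity up.
Ge > As: this pair runs against the simple trend — see the exception note.
Note the exception: Ge has a higher electron affinity than As, contrary to the simple trend — adding an electron to As's half-filled 4p³ is unfavourable, so Ge (4p²) has the more exothermic EA.
Tabulated electron affinity (kJ/mol): Ge 119, As 78, Rb 47.
So from lowest to highest: Rb < As < Ge.

Rb < As < Ge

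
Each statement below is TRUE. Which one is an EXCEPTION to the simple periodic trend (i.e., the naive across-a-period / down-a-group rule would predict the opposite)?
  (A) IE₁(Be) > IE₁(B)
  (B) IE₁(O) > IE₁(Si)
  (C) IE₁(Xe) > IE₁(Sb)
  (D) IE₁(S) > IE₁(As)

(A)

The general trend: first ionization energy increases across a period and decreases down a group.
(A) Be (period 2, group 2) vs B (period 2, group 13): the stated order contradicts the simple trend.
(B) O (period 2, group 16) vs Si (period 3, group 14): the stated order agrees with the simple trend.
(C) Xe (period 5, group 18) vs Sb (period 5, group 15): the stated order agrees with the simple trend.
(D) S (period 3, group 16) vs As (period 4, group 15): the stated order agrees with the simple trend.
The exception is (A): removing B's lone 2p electron is easier than breaking Be's filled 2s².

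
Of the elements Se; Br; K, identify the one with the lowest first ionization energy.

K

K is in period 4, group 1; Se is in period 4, group 16; Br is in period 4, group 17.
Across a period the outer electron is held more tightly (higher IE₁); down a group it sits in a higher shell, more shielded, and comes off more easily.
All lie in period 4, so first ionization energy increases left to right.
The lowest first ionization energy among these belongs to K.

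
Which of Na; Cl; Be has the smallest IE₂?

Be

Consider each +1 ion: Na⁺ is the bare [Ne] core; Cl⁺ still has 6 valence electrons; Be⁺ still has 1 valence electron.
Core electrons are held far more tightly than valence electrons, so Na tops the IE_2 order.
Valence configurations: Cl⁺ [Ne]3s²3p⁴, Be⁺ [He]2s¹.
The numbers (kJ/mol): Na 4562, Cl 2298, Be 1757.
Hence IE_2: Be < Cl < Na.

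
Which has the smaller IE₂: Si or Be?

IE_2 is the cost of taking one more electron from the +1 cation: Si⁺ still has 3 valence electrons; Be⁺ still has 1 valence electron.
All are still removing valence electrons, so compare the +1 ions as you would atoms: IE_2 generally rises across a period (higher Z_eff) and falls down a group (larger shell), subject to the usual subshell exceptions.
Valence configurations: Si⁺ [Ne]3s²3p¹, Be⁺ [He]2s¹.
Approximate IE_2 values (kJ/mol): Si 1577, Be 1757.
Hence IE_2: Si < Be.

Si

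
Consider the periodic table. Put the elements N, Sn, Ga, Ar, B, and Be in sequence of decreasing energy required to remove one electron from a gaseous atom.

Removing the outermost electron gets harder across a period and easier down a group.
Neither a single period nor a single group — weigh both effects.
Sn > Ga: period and group pull opposite ways; the across-period shift dominates (709 vs 579 kJ/mol).
B > Sn: the two effects oppose for this pair; the down-group effect wins (801 vs 709 kJ/mol).
Be > B: this pair runs against the simple trend — see the exception note.
N > Be: both are in period 2; the period trend gives N the larger value.
Ar > N: the two effects oppose for this pair; the across-period effect wins (1521 vs 1402 kJ/mol).
Note the exception: Be has a higher first ionization energy than B, contrary to the simple trend — removing B's lone 2p electron is easier than breaking Be's filled 2s².
For reference (kJ/mol): Be 900, B 801, N 1402, Ar 1521, Ga 579, Sn 709.
So from highest to lowest: Ar > N > Be > B > Sn > Ga.

Ar, N, Be, B, Sn, Ga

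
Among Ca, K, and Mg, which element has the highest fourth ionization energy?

Consider each +3 ion: Ca³⁺ is already 1 electron into the core; K³⁺ is already 2 electrons into the core; Mg³⁺ is already 1 electron into the core.
All of these are removing an electron from a noble-gas core or deeper; the smaller core (lower principal quantum number) is held far more tightly, and within a period the higher nuclear charge binds the same core more tightly.
The numbers (kJ/mol): Ca 6491, K 5877, Mg 10543.
So the fourth ionization energies run K < Ca < Mg.

Mg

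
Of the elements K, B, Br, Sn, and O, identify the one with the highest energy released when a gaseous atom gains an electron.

Br

B is in period 2, group 13; O is in period 2, group 16; K is in period 4, group 1; Br is in period 4, group 17; Sn is in period 5, group 14.
Electron affinity generally becomes more exothermic across a period toward the halogens and less exothermic down a group.
Neither a single period nor a single group — weigh both effects.
K > B: this pair runs against the simple trend — see the exception note.
Sn > K: period and group pull opposite ways; the across-period shift dominates (107 vs 48 kJ/mol).
O > Sn: both effects reinforce here, so O is clearly the higher of the two.
Br > O: period and group pull opposite ways; the across-period shift dominates (325 vs 141 kJ/mol).
Note the exception: K has a higher electron affinity than B, contrary to the simple trend — B's ns²np¹ configuration gives only a small electron affinity — the sparsely filled np subshell binds an added electron weakly.
Tabulated electron affinity (kJ/mol): B 27, O 141, K 48, Br 325, Sn 107.
The highest energy released when a gaseous atom gains an electron among these belongs to Br.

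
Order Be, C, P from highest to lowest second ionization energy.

C, P, Be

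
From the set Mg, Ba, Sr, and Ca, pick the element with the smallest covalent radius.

Mg

Mg is in period 3, group 2; Ca is in period 4, group 2; Sr is in period 5, group 2; Ba is in period 6, group 2.
Across a period the added protons contract the valence shell; down a group each new principal shell makes the atom larger.
All are in group 2, so atomic radius increases down the group.
The smallest covalent radius among these belongs to Mg.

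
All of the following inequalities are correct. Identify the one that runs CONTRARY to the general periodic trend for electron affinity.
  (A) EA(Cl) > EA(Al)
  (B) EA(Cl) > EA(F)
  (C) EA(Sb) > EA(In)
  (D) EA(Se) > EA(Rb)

(B)

The general trend: electron affinity increases across a period and decreases down a group.
(A) Cl (period 3, group 17) vs Al (period 3, group 13): the stated order agrees with the simple trend.
(B) Cl (period 3, group 17) vs F (period 2, group 17): the stated order contradicts the simple trend.
(C) Sb (period 5, group 15) vs In (period 5, group 13): the stated order agrees with the simple trend.
(D) Se (period 4, group 16) vs Rb (period 5, group 1): the stated order agrees with the simple trend.
The exception is (B): F's small 2p subshell makes the incoming electron feel strong e⁻–e⁻ repulsion, so Cl actually releases more energy on gaining an electron.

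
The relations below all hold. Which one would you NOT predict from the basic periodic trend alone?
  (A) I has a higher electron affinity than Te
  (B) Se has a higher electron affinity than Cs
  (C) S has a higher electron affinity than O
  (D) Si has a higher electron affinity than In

(C)

The general trend: electron affinity increases across a period and decreases down a group.
(A) I (period 5, group 17) vs Te (period 5, group 16): the stated order agrees with the simple trend.
(B) Se (period 4, group 16) vs Cs (period 6, group 1): the stated order agrees with the simple trend.
(C) S (period 3, group 16) vs O (period 2, group 16): the stated order contradicts the simple trend.
(D) Si (period 3, group 14) vs In (period 5, group 13): the stated order agrees with the simple trend.
The exception is (C): the compact 2p subshell of O repels the added electron more than S's larger 3p does.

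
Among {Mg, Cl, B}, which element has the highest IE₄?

B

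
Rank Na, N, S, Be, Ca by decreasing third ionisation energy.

After 2 electrons have been removed, what remains? Na²⁺ is already 1 electron into the core; N²⁺ still has 3 valence electrons; S²⁺ still has 4 valence electrons; Be²⁺ is the bare [He] core; Ca²⁺ is the bare [Ar] core.
Core electrons are held far more tightly than valence electrons, so Ca, Na and Be top the IE_3 order.
Valence configurations: N²⁺ [He]2s²2p¹, S²⁺ [Ne]3s²3p².
The numbers (kJ/mol): Na 6910, N 4578, S 3357, Be 14849, Ca 4912.
So the third ionization energies run S < N < Ca < Na < Be.

Be > Na > Ca > N > S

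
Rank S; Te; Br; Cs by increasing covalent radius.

S < Br < Te < Cs

S is in period 3, group 16; Br is in period 4, group 17; Te is in period 5, group 16; Cs is in period 6, group 1.
Atomic radius shrinks across a period as nuclear charge pulls the same shell inward, and grows down a group as new shells are added.
Neither a single period nor a single group — weigh both effects.
Br > S: the two effects oppose for this pair; the down-group effect wins (114 vs 103 pm).
Te > Br: both effects reinforce here, so Te is clearly the larger of the two.
Cs > Te: relative to Te, both the across-period and down-group shifts push Cs's atomic radius up.
Approximate values (pm): S 103, Br 114, Te 136, Cs 232.
So from smallest to largest: S < Br < Te < Cs.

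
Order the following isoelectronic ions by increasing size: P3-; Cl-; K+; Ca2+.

Ca2+ < K+ < Cl- < P3-

All of these have 18 electrons, so size is governed by nuclear charge alone: the more protons, the stronger the pull on the same electron cloud, and the smaller the ion.
Nuclear charges: Ca2+ (Z=20), K+ (Z=19), Cl- (Z=17), P3- (Z=15).
Smallest to largest: Ca2+ < K+ < Cl- < P3-.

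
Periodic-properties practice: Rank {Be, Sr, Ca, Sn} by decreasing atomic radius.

Sr > Ca > Sn > Be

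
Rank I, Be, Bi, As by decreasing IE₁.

I, As, Be, Bi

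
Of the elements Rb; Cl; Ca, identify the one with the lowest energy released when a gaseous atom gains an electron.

Cl is in period 3, group 17; Ca is in period 4, group 2; Rb is in period 5, group 1.
Atoms with high Z_eff and room in the valence shell (especially the halogens) have the most exothermic electron affinities.
These span different periods and groups, so the two trends combine.
Rb > Ca: this pair runs against the simple trend — see the exception note.
Cl > Rb: both effects reinforce here, so Cl is clearly the higher of the two.
Note the exception: Rb has a higher electron affinity than Ca, contrary to the simple trend — adding an electron to Ca (ns²) has to open a new, higher-energy np subshell, which is unfavourable.
For reference (kJ/mol): Cl 349, Ca 2, Rb 47.
The lowest energy released when a gaseous atom gains an electron among these belongs to Ca.

Ca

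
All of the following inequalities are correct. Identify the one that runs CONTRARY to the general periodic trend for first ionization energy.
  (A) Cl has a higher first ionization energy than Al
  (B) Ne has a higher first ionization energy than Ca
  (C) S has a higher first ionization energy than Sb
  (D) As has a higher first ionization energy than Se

(D)

The general trend: first ionization energy increases across a period and decreases down a group.
(A) Cl (period 3, group 17) vs Al (period 3, group 13): the stated order agrees with the simple trend.
(B) Ne (period 2, group 18) vs Ca (period 4, group 2): the stated order agrees with the simple trend.
(C) S (period 3, group 16) vs Sb (period 5, group 15): the stated order agrees with the simple trend.
(D) As (period 4, group 15) vs Se (period 4, group 16): the stated order contradicts the simple trend.
The exception is (D): Se (4p⁴) ionizes more easily than half-filled As (4p³).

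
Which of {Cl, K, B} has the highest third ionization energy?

K

The third ionization energy removes an electron from the +2 ion. For each element: Cl²⁺ still has 5 valence electrons; K²⁺ is already 1 electron into the core; B²⁺ still has 1 valence electron.
Breaking into a closed-shell core is much more expensive than removing a leftover valence electron — K has the largest IE_3 here.
Valence configurations: Cl²⁺ [Ne]3s²3p³, B²⁺ [He]2s¹.
Approximate IE_3 values (kJ/mol): Cl 3822, K 4420, B 3660.
Putting it together, IE_3: B < Cl < K.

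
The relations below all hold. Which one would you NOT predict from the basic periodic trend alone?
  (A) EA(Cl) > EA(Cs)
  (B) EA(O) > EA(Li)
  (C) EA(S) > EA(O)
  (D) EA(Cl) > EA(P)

(C)

The general trend: electron affinity increases across a period and decreases down a group.
(A) Cl (period 3, group 17) vs Cs (period 6, group 1): the stated order agrees with the simple trend.
(B) O (period 2, group 16) vs Li (period 2, group 1): the stated order agrees with the simple trend.
(C) S (period 3, group 16) vs O (period 2, group 16): the stated order contradicts the simple trend.
(D) Cl (period 3, group 17) vs P (period 3, group 15): the stated order agrees with the simple trend.
The exception is (C): the compact 2p subshell of O repels the added electron more than S's larger 3p does.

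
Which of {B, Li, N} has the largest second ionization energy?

After 1 electron has been removed, what remains? B⁺ still has 2 valence electrons; Li⁺ is the bare [He] core; N⁺ still has 4 valence electrons.
Core electrons are held far more tightly than valence electrons, so Li tops the IE_2 order.
Valence configurations: B⁺ [He]2s², N⁺ [He]2s²2p².
The numbers (kJ/mol): B 2427, Li 7298, N 2856.
Putting it together, IE_2: B < N < Li.

Li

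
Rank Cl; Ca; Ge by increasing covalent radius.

Cl, Ge, Ca

Radius decreases left→right (rising Z_eff, same n) and increases top→bottom (higher n).
These span different periods and groups, so the two trends combine.
Ge > Cl: both effects reinforce here, so Ge is clearly the larger of the two.
Ca > Ge: Ca lies to the left of Ge in period 4, so the across-period effect alone puts Ca larger.
Approximate values (pm): Cl 99, Ca 171, Ge 121.
So from smallest to largest: Cl < Ge < Ca.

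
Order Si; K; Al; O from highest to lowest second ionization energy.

O, K, Al, Si

Consider each +1 ion: Si⁺ still has 3 valence electrons; K⁺ is the bare [Ar] core; Al⁺ still has 2 valence electrons; O⁺ still has 5 valence electrons.
Usually core removal costs more than valence removal, but here the competition is close: a tightly held n=2 valence electron can cost more to remove than an n=3 core electron, so the actual values have to decide it.
Valence configurations: Si⁺ [Ne]3s²3p¹, Al⁺ [Ne]3s², O⁺ [He]2s²2p³.
Si⁺ loses a lone 3p electron whereas Al⁺ must break into a filled 3s² pair, so IE_2(Al) > IE_2(Si) even though Si has the higher nuclear charge.
Tabulated IE_2 (kJ/mol): Si 1577, K 3052, Al 1817, O 3388.
Putting it together, IE_2: Si < Al < K < O.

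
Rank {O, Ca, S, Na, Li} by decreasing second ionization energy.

Li, Na, O, S, Ca

The second ionization energy removes an electron from the +1 ion. For each element: O⁺ still has 5 valence electrons; Ca⁺ still has 1 valence electron; S⁺ still has 5 valence electrons; Na⁺ is the bare [Ne] core; Li⁺ is the bare [He] core.
Core electrons are held far more tightly than valence electrons, so Na and Li top the IE_2 order.
Valence configurations: O⁺ [He]2s²2p³, Ca⁺ [Ar]4s¹, S⁺ [Ne]3s²3p³.
Approximate IE_2 values (kJ/mol): O 3388, Ca 1145, S 2252, Na 4562, Li 7298.
So the second ionization energies run Ca < S < O < Na < Li.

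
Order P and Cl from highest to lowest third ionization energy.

Cl > P

The third ionization energy removes an electron from the +2 ion. For each element: P²⁺ still has 3 valence electrons; Cl²⁺ still has 5 valence electrons.
All are still removing valence electrons, so compare the +2 ions as you would atoms: IE_3 generally rises across a period (higher Z_eff) and falls down a group (larger shell), subject to the usual subshell exceptions.
Valence configurations: P²⁺ [Ne]3s²3p¹, Cl²⁺ [Ne]3s²3p³.
The numbers (kJ/mol): P 2914, Cl 3822.
Putting it together, IE_3: P < Cl.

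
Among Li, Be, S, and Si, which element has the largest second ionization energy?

The second ionization energy removes an electron from the +1 ion. For each element: Li⁺ is the bare [He] core; Be⁺ still has 1 valence electron; S⁺ still has 5 valence electrons; Si⁺ still has 3 valence electrons.
Pulling an electron out of a noble-gas core costs far more than removing a remaining valence electron, so Li sits at the high end of IE_2.
Valence configurations: Be⁺ [He]2s¹, S⁺ [Ne]3s²3p³, Si⁺ [Ne]3s²3p¹.
Tabulated IE_2 (kJ/mol): Li 7298, Be 1757, S 2252, Si 1577.
So the second ionization energies run Si < Be < S < Li.

Li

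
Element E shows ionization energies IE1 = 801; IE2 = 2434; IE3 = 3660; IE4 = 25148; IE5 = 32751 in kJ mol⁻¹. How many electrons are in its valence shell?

3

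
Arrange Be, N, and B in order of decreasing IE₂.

IE_2 is the cost of taking one more electron from the +1 cation: Be⁺ still has 1 valence electron; N⁺ still has 4 valence electrons; B⁺ still has 2 valence electrons.
All are still removing valence electrons, so compare the +1 ions as you would atoms: IE_2 generally rises across a period (higher Z_eff) and falls down a group (larger shell), subject to the usual subshell exceptions.
Valence configurations: Be⁺ [He]2s¹, N⁺ [He]2s²2p², B⁺ [He]2s².
The numbers (kJ/mol): Be 1757, N 2856, B 2427.
Putting it together, IE_2: Be < B < N.

N > B > Be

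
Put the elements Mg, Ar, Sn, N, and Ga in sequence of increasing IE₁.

Ga, Sn, Mg, N, Ar

N is in period 2, group 15; Mg is in period 3, group 2; Ar is in period 3, group 18; Ga is in period 4, group 13; Sn is in period 5, group 14.
Across a period the outer electron is held more tightly (higher IE₁); down a group it sits in a higher shell, more shielded, and comes off more easily.
Neither a single period nor a single group — weigh both effects.
Sn > Ga: period and group pull opposite ways; the across-period shift dominates (709 vs 579 kJ/mol).
Mg > Sn: the two effects oppose for this pair; the down-group effect wins (738 vs 709 kJ/mol).
N > Mg: both effects reinforce here, so N is clearly the higher of the two.
Ar > N: the two effects oppose for this pair; the across-period effect wins (1521 vs 1402 kJ/mol).
For reference (kJ/mol): N 1402, Mg 738, Ar 1521, Ga 579, Sn 709.
So from lowest to highest: Ga < Sn < Mg < N < Ar.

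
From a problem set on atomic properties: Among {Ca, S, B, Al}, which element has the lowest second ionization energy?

Ca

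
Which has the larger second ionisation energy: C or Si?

C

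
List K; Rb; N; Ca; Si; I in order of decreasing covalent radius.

Rb > K > Ca > I > Si > N

Atomic radius shrinks across a period as nuclear charge pulls the same shell inward, and grows down a group as new shells are added.
Here both period and group differ, so the two effects have to be weighed against each other.
Si > N: relative to N, both the across-period and down-group shifts push Si's atomic radius up.
I > Si: the two effects oppose for this pair; the down-group effect wins (133 vs 116 pm).
Ca > I: period and group pull opposite ways; the across-period shift dominates (171 vs 133 pm).
K > Ca: both are in period 4; the period trend gives K the larger value.
Rb > K: they share group 1; the group trend gives Rb the larger value.
For reference (pm): N 71, Si 116, K 196, Ca 171, Rb 210, I 133.
So from largest to smallest: Rb > K > Ca > I > Si > N.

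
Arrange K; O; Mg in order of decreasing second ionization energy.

Consider each +1 ion: K⁺ is the bare [Ar] core; O⁺ still has 5 valence electrons; Mg⁺ still has 1 valence electron.
Usually core removal costs more than valence removal, but here the competition is close: a tightly held n=2 valence electron can cost more to remove than an n=3 core electron, so the actual values have to decide it.
Valence configurations: O⁺ [He]2s²2p³, Mg⁺ [Ne]3s¹.
The numbers (kJ/mol): K 3052, O 3388, Mg 1451.
Hence IE_2: Mg < K < O.

O > K > Mg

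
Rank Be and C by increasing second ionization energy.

Be < C

The second ionization energy removes an electron from the +1 ion. For each element: Be⁺ still has 1 valence electron; C⁺ still has 3 valence electrons.
All are still removing valence electrons, so compare the +1 ions as you would atoms: IE_2 generally rises across a period (higher Z_eff) and falls down a group (larger shell), subject to the usual subshell exceptions.
Valence configurations: Be⁺ [He]2s¹, C⁺ [He]2s²2p¹.
Tabulated IE_2 (kJ/mol): Be 1757, C 2353.
Hence IE_2: Be < C.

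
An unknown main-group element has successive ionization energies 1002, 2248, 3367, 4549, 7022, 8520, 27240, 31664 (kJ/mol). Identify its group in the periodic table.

Group 16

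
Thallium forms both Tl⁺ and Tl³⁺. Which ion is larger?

Tl⁺

Both ions have Z = 81 protons, but Tl³⁺ has lost more electrons, so its remaining electrons feel a larger effective nuclear charge per electron and are pulled in more tightly.
Higher positive charge → smaller ion, so Tl⁺ > Tl³⁺.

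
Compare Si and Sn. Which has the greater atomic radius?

Si is in period 3, group 14; Sn is in period 5, group 14.
Radius decreases left→right (rising Z_eff, same n) and increases top→bottom (higher n).
All are in group 14, so atomic radius increases down the group.
So Sn has the greater atomic radius (Sn > Si).

Sn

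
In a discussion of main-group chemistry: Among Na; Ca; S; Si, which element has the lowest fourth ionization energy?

IE_4 is the cost of taking one more electron from the +3 cation: Na³⁺ is already 2 electrons into the core; Ca³⁺ is already 1 electron into the core; S³⁺ still has 3 valence electrons; Si³⁺ still has 1 valence electron.
Breaking into a closed-shell core is much more expensive than removing a leftover valence electron — Ca and Na have the largest IE_4 here.
Valence configurations: S³⁺ [Ne]3s²3p¹, Si³⁺ [Ne]3s¹.
The numbers (kJ/mol): Na 9543, Ca 6491, S 4556, Si 4356.
Putting it together, IE_4: Si < S < Ca < Na.

Si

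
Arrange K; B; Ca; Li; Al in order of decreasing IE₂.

Li > K > B > Al > Ca

Consider each +1 ion: K⁺ is the bare [Ar] core; B⁺ still has 2 valence electrons; Ca⁺ still has 1 valence electron; Li⁺ is the bare [He] core; Al⁺ still has 2 valence electrons.
Core electrons are held far more tightly than valence electrons, so K and Li top the IE_2 order.
Valence configurations: B⁺ [He]2s², Ca⁺ [Ar]4s¹, Al⁺ [Ne]3s².
The numbers (kJ/mol): K 3052, B 2427, Ca 1145, Li 7298, Al 1817.
Putting it together, IE_2: Ca < Al < B < K < Li.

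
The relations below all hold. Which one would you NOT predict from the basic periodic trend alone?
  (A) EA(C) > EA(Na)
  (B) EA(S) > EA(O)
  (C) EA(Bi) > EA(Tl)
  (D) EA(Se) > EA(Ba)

The general trend: electron affinity increases across a period and decreases down a group.
(A) C (period 2, group 14) vs Na (period 3, group 1): the stated order agrees with the simple trend.
(B) S (period 3, group 16) vs O (period 2, group 16): the stated order contradicts the simple trend.
(C) Bi (period 6, group 15) vs Tl (period 6, group 13): the stated order agrees with the simple trend.
(D) Se (period 4, group 16) vs Ba (period 6, group 2): the stated order agrees with the simple trend.
The exception is (B): the compact 2p subshell of O repels the added electron more than S's larger 3p does.

(B)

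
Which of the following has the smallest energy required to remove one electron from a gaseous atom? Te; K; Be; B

K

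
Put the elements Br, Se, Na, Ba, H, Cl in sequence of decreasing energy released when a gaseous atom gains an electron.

Adding an electron releases more energy for atoms nearer the top right (short of the noble gases).
These span different periods and groups, so the two trends combine.
Na > Ba: the two effects oppose for this pair; the down-group effect wins (53 vs 14 kJ/mol).
H > Na: H sits above Na in group 1, so the down-group effect alone puts H higher.
Se > H: the two effects oppose for this pair; the across-period effect wins (195 vs 73 kJ/mol).
Br > Se: Br lies to the right of Se in period 4, so the across-period effect alone puts Br higher.
Cl > Br: Cl sits above Br in group 17, so the down-group effect alone puts Cl higher.
For reference (kJ/mol): H 73, Na 53, Cl 349, Se 195, Br 325, Ba 14.
So from highest to lowest: Cl > Br > Se > H > Na > Ba.

Cl > Br > Se > H > Na > Ba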